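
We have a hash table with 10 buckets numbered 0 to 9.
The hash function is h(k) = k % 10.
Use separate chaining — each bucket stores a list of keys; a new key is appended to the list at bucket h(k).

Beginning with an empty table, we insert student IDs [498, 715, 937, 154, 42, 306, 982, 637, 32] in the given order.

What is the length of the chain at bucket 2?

3

Insert 498: h=8, bucket 8 empty -> new chain.
Insert 715: h=5, bucket 5 empty -> new chain.
Insert 937: h=7, bucket 7 empty -> new chain.
Insert 154: h=4, bucket 4 empty -> new chain.
Insert 42: h=2, bucket 2 empty -> new chain.
Insert 306: h=6, bucket 6 empty -> new chain.
Insert 982: h=2, bucket 2 nonempty -> append to chain.
Insert 637: h=7, bucket 7 nonempty -> append to chain.
Insert 32: h=2, bucket 2 nonempty -> append to chain.
Final buckets:
0: ∅
1: ∅
2: 42 -> 982 -> 32
3: ∅
4: 154
5: 715
6: 306
7: 937 -> 637
8: 498
9: ∅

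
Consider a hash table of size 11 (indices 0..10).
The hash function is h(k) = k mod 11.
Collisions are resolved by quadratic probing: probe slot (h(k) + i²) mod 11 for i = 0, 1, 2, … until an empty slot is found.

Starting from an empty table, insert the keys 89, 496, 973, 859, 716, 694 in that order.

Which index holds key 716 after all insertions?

6

Insert 89: h=1, slot 1 empty -> index 1.
Insert 496: h=1, slot 1 occupied -> index 2.
Insert 973: h=5, slot 5 empty -> index 5.
Insert 859: h=1, slots 1,2,5 occupied -> index 10.
Insert 716: h=1, slots 1,2,5,10 occupied -> index 6.
Insert 694: h=1, slots 1,2,5,10,6 occupied -> index 4.
Table: [∅, 89, 496, ∅, 694, 973, 716, ∅, ∅, ∅, 859]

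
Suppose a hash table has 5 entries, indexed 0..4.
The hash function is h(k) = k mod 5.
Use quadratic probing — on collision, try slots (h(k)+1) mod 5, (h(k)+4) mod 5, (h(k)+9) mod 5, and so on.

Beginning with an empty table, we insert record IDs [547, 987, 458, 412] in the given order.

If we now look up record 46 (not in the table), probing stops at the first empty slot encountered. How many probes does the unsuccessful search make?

547 hashes to 2; slot 2 is free → place at 2.
987 hashes to 2; 2 taken → place at 3.
458 hashes to 3; 3 taken → place at 4.
412 hashes to 2; 2,3 taken → place at 1.
Table: [_, 412, 547, 987, 458]
Lookup 46: h=1, probe 1,2,0 → slot 0 empty, not found.

3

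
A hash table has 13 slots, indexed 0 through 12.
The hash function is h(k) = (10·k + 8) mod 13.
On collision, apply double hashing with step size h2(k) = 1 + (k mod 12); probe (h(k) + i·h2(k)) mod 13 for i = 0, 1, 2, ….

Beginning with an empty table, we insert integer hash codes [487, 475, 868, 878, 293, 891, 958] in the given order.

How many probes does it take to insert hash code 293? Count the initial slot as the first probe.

Insert 487: h=3, slot 3 empty -> index 3.
Insert 475: h=0, slot 0 empty -> index 0.
Insert 868: h=4, slot 4 empty -> index 4.
Insert 878: h=0, h2=3, slots 0,3 occupied -> index 6.
Insert 293: h=0, h2=6, slots 0,6 occupied -> index 12.
Insert 891: h=0, h2=4, slots 0,4 occupied -> index 8.
Insert 958: h=7, slot 7 empty -> index 7.
Table: [475, -, -, 487, 868, -, 878, 958, 891, -, -, -, 293]

3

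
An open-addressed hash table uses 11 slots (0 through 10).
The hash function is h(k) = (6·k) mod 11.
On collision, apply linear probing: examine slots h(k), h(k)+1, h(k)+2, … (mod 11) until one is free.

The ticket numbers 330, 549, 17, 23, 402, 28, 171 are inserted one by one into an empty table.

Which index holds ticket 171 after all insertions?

Insert 330: h=0, slot 0 empty => index 0.
Insert 549: h=5, slot 5 empty => index 5.
Insert 17: h=3, slot 3 empty => index 3.
Insert 23: h=6, slot 6 empty => index 6.
Insert 402: h=3, slot 3 occupied => index 4.
Insert 28: h=3, slots 3,4,5,6 occupied => index 7.
Insert 171: h=3, slots 3,4,5,6,7 occupied => index 8.
Table: [330, -, -, 17, 402, 549, 23, 28, 171, -, -]

8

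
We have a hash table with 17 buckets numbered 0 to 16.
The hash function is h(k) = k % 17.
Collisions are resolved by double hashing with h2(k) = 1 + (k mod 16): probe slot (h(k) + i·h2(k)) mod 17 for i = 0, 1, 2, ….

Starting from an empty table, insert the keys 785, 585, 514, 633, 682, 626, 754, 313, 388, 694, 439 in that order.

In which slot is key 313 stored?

785: h=3 -> slot 3
585: h=7 -> slot 7
514: h=4 -> slot 4
633: h=4, h2=10, probe 4,14 -> slot 14
682: h=2 -> slot 2
626: h=14, h2=3, probe 14,0 -> slot 0
754: h=6 -> slot 6
313: h=7, h2=10, probe 7,0,10 -> slot 10
388: h=14, h2=5, probe 14,2,7,12 -> slot 12
694: h=14, h2=7, probe 14,4,11 -> slot 11
439: h=14, h2=8, probe 14,5 -> slot 5
Table: [626, ∅, 682, 785, 514, 439, 754, 585, ∅, ∅, 313, 694, 388, ∅, 633, ∅, ∅]

10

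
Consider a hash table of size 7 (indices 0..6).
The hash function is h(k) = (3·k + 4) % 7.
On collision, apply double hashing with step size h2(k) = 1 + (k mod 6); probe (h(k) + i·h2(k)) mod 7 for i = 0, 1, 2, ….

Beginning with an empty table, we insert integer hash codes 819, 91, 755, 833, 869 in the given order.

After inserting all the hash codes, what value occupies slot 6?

91

Insert 819: h=4, slot 4 empty => index 4.
Insert 91: h=4, h2=2, slot 4 occupied => index 6.
Insert 755: h=1, slot 1 empty => index 1.
Insert 833: h=4, h2=6, slot 4 occupied => index 3.
Insert 869: h=0, slot 0 empty => index 0.
Table: [869, 755, ∅, 833, 819, ∅, 91]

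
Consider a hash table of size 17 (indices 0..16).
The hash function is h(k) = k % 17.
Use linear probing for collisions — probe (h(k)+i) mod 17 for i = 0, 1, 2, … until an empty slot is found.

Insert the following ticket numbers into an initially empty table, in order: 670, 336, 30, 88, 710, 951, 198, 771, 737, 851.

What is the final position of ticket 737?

8

670: h=7 → slot 7
336: h=13 → slot 13
30: h=13, probe 13,14 → slot 14
88: h=3 → slot 3
710: h=13, probe 13,14,15 → slot 15
951: h=16 → slot 16
198: h=11 → slot 11
771: h=6 → slot 6
737: h=6, probe 6,7,8 → slot 8
851: h=1 → slot 1
Table: [∅, 851, ∅, 88, ∅, ∅, 771, 670, 737, ∅, ∅, 198, ∅, 336, 30, 710, 951]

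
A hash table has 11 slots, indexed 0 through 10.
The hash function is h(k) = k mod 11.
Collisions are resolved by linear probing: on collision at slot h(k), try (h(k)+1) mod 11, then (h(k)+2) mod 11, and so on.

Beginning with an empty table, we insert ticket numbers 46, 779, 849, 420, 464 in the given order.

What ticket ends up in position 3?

46 hashes to 2; slot 2 is free -> place at 2.
779 hashes to 9; slot 9 is free -> place at 9.
849 hashes to 2; 2 taken -> place at 3.
420 hashes to 2; 2,3 taken -> place at 4.
464 hashes to 2; 2,3,4 taken -> place at 5.
Table: [., ., 46, 849, 420, 464, ., ., ., 779, .]

849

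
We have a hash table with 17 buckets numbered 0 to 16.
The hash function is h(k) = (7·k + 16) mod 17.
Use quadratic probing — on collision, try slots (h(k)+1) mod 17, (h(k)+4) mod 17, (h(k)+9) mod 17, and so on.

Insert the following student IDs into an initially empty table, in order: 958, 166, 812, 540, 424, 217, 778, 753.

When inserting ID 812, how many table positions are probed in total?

2

958 hashes to 7; slot 7 is free => place at 7.
166 hashes to 5; slot 5 is free => place at 5.
812 hashes to 5; 5 taken => place at 6.
540 hashes to 5; 5,6 taken => place at 9.
424 hashes to 9; 9 taken => place at 10.
217 hashes to 5; 5,6,9 taken => place at 14.
778 hashes to 5; 5,6,9,14 taken => place at 4.
753 hashes to 0; slot 0 is free => place at 0.
Table: [753, -, -, -, 778, 166, 812, 958, -, 540, 424, -, -, -, 217, -, -]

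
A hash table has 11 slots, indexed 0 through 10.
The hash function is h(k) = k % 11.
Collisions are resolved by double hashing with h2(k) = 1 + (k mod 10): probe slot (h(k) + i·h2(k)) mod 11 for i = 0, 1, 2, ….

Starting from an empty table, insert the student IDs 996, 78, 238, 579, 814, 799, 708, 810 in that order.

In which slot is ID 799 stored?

996: h=6 -> slot 6
78: h=1 -> slot 1
238: h=7 -> slot 7
579: h=7, h2=10, probe 7,6,5 -> slot 5
814: h=0 -> slot 0
799: h=7, h2=10, probe 7,6,5,4 -> slot 4
708: h=4, h2=9, probe 4,2 -> slot 2
810: h=7, h2=1, probe 7,8 -> slot 8
Table: [814, 78, 708, ., 799, 579, 996, 238, 810, ., .]

4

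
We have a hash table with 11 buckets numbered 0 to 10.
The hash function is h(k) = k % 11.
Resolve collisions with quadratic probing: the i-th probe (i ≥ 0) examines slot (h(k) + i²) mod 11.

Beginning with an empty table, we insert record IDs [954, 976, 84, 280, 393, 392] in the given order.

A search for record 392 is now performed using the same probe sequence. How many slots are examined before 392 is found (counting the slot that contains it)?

3

Insert 954: h=8, slot 8 empty → index 8.
Insert 976: h=8, slot 8 occupied → index 9.
Insert 84: h=7, slot 7 empty → index 7.
Insert 280: h=5, slot 5 empty → index 5.
Insert 393: h=8, slots 8,9 occupied → index 1.
Insert 392: h=7, slots 7,8 occupied → index 0.
Table: [392, 393, _, _, _, 280, _, 84, 954, 976, _]
Lookup 392: h=7, probe 7,8,0 → found at 0.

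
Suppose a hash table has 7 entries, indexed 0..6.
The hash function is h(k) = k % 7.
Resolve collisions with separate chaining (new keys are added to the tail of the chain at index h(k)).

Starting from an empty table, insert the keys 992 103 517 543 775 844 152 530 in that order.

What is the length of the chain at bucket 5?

Insert 992: h=5, bucket 5 empty -> new chain.
Insert 103: h=5, bucket 5 nonempty -> append to chain.
Insert 517: h=6, bucket 6 empty -> new chain.
Insert 543: h=4, bucket 4 empty -> new chain.
Insert 775: h=5, bucket 5 nonempty -> append to chain.
Insert 844: h=4, bucket 4 nonempty -> append to chain.
Insert 152: h=5, bucket 5 nonempty -> append to chain.
Insert 530: h=5, bucket 5 nonempty -> append to chain.
Final buckets:
0: -
1: -
2: -
3: -
4: 543 -> 844
5: 992 -> 103 -> 775 -> 152 -> 530
6: 517

5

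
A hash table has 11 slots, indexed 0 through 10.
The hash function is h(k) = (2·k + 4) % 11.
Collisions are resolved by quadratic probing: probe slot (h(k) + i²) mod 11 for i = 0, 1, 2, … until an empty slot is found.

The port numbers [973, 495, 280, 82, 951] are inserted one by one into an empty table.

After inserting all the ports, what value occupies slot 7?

280

973 hashes to 3; slot 3 is free → place at 3.
495 hashes to 4; slot 4 is free → place at 4.
280 hashes to 3; 3,4 taken → place at 7.
82 hashes to 3; 3,4,7 taken → place at 1.
951 hashes to 3; 3,4,7,1 taken → place at 8.
Table: [., 82, ., 973, 495, ., ., 280, 951, ., .]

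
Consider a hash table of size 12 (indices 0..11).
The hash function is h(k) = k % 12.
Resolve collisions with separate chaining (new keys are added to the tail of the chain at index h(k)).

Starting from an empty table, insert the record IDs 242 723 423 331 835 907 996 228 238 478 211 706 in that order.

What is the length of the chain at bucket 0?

Insert 242: h=2, bucket 2 empty -> new chain.
Insert 723: h=3, bucket 3 empty -> new chain.
Insert 423: h=3, bucket 3 nonempty -> append to chain.
Insert 331: h=7, bucket 7 empty -> new chain.
Insert 835: h=7, bucket 7 nonempty -> append to chain.
Insert 907: h=7, bucket 7 nonempty -> append to chain.
Insert 996: h=0, bucket 0 empty -> new chain.
Insert 228: h=0, bucket 0 nonempty -> append to chain.
Insert 238: h=10, bucket 10 empty -> new chain.
Insert 478: h=10, bucket 10 nonempty -> append to chain.
Insert 211: h=7, bucket 7 nonempty -> append to chain.
Insert 706: h=10, bucket 10 nonempty -> append to chain.
Final buckets:
0: 996 -> 228
1: ∅
2: 242
3: 723 -> 423
4: ∅
5: ∅
6: ∅
7: 331 -> 835 -> 907 -> 211
8: ∅
9: ∅
10: 238 -> 478 -> 706
11: ∅

2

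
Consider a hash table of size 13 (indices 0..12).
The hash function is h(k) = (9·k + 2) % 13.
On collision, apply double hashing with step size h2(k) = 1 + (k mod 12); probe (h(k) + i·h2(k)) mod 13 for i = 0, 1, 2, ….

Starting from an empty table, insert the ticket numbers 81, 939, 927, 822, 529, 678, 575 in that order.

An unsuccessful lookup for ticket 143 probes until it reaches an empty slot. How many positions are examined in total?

Insert 81: h=3, slot 3 empty => index 3.
Insert 939: h=3, h2=4, slot 3 occupied => index 7.
Insert 927: h=12, slot 12 empty => index 12.
Insert 822: h=3, h2=7, slot 3 occupied => index 10.
Insert 529: h=5, slot 5 empty => index 5.
Insert 678: h=7, h2=7, slot 7 occupied => index 1.
Insert 575: h=3, h2=12, slot 3 occupied => index 2.
Table: [., 678, 575, 81, ., 529, ., 939, ., ., 822, ., 927]
Lookup 143: h=2, h2=12, probe 2,1,0 → slot 0 empty, not found.

3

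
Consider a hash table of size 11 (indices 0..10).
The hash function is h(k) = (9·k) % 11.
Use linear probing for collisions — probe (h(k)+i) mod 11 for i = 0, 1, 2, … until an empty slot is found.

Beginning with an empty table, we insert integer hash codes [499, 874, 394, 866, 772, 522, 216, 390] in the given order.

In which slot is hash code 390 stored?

5

499 hashes to 3; slot 3 is free → place at 3.
874 hashes to 1; slot 1 is free → place at 1.
394 hashes to 4; slot 4 is free → place at 4.
866 hashes to 6; slot 6 is free → place at 6.
772 hashes to 7; slot 7 is free → place at 7.
522 hashes to 1; 1 taken → place at 2.
216 hashes to 8; slot 8 is free → place at 8.
390 hashes to 1; 1,2,3,4 taken → place at 5.
Table: [., 874, 522, 499, 394, 390, 866, 772, 216, ., .]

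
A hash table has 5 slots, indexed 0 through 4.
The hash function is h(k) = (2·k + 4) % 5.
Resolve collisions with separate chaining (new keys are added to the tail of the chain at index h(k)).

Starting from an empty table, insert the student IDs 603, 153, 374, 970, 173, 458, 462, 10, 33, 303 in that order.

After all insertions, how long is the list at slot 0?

603 -> bucket 0
153 -> bucket 0 (collision)
374 -> bucket 2
970 -> bucket 4
173 -> bucket 0 (collision)
458 -> bucket 0 (collision)
462 -> bucket 3
10 -> bucket 4 (collision)
33 -> bucket 0 (collision)
303 -> bucket 0 (collision)
Final buckets:
0: 603 -> 153 -> 173 -> 458 -> 33 -> 303
1: .
2: 374
3: 462
4: 970 -> 10

6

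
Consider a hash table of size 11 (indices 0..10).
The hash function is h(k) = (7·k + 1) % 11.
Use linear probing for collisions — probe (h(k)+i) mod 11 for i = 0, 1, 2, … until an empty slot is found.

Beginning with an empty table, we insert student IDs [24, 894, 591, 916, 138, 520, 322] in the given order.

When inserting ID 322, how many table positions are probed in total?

Insert 24: h=4, slot 4 empty → index 4.
Insert 894: h=0, slot 0 empty → index 0.
Insert 591: h=2, slot 2 empty → index 2.
Insert 916: h=0, slot 0 occupied → index 1.
Insert 138: h=10, slot 10 empty → index 10.
Insert 520: h=0, slots 0,1,2 occupied → index 3.
Insert 322: h=0, slots 0,1,2,3,4 occupied → index 5.
Table: [894, 916, 591, 520, 24, 322, ∅, ∅, ∅, ∅, 138]

6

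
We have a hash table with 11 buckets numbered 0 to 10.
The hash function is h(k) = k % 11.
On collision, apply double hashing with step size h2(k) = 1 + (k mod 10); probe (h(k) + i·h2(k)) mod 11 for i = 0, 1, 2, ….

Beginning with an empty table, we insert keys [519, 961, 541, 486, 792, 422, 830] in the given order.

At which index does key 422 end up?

7

519 hashes to 2; slot 2 is free -> place at 2.
961 hashes to 4; slot 4 is free -> place at 4.
541 hashes to 2, h2=2; 2,4 taken -> place at 6.
486 hashes to 2, h2=7; 2 taken -> place at 9.
792 hashes to 0; slot 0 is free -> place at 0.
422 hashes to 4, h2=3; 4 taken -> place at 7.
830 hashes to 5; slot 5 is free -> place at 5.
Table: [792, -, 519, -, 961, 830, 541, 422, -, 486, -]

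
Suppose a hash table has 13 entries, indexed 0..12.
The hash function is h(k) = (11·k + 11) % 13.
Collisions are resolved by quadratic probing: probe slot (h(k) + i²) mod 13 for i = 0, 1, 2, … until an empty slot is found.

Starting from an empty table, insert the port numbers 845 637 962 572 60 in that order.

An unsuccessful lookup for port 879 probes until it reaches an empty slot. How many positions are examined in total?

2

Insert 845: h=11, slot 11 empty → index 11.
Insert 637: h=11, slot 11 occupied → index 12.
Insert 962: h=11, slots 11,12 occupied → index 2.
Insert 572: h=11, slots 11,12,2 occupied → index 7.
Insert 60: h=8, slot 8 empty → index 8.
Table: [., ., 962, ., ., ., ., 572, 60, ., ., 845, 637]
Lookup 879: h=8, probe 8,9 → slot 9 empty, not found.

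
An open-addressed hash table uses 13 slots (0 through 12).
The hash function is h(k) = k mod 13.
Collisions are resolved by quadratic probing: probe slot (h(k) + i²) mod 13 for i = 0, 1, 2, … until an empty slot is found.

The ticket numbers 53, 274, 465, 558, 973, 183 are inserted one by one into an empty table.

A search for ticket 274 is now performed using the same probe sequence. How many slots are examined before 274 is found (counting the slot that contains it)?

2

53 hashes to 1; slot 1 is free => place at 1.
274 hashes to 1; 1 taken => place at 2.
465 hashes to 10; slot 10 is free => place at 10.
558 hashes to 12; slot 12 is free => place at 12.
973 hashes to 11; slot 11 is free => place at 11.
183 hashes to 1; 1,2 taken => place at 5.
Table: [., 53, 274, ., ., 183, ., ., ., ., 465, 973, 558]
Lookup 274: h=1, probe 1,2 → found at 2.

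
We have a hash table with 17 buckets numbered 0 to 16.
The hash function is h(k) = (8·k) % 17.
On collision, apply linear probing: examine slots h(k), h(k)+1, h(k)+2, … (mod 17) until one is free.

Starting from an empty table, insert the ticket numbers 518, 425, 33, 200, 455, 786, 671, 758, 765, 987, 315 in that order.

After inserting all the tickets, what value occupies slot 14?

671

518: h=13 → slot 13
425: h=0 → slot 0
33: h=9 → slot 9
200: h=2 → slot 2
455: h=2, probe 2,3 → slot 3
786: h=15 → slot 15
671: h=13, probe 13,14 → slot 14
758: h=12 → slot 12
765: h=0, probe 0,1 → slot 1
987: h=8 → slot 8
315: h=4 → slot 4
Table: [425, 765, 200, 455, 315, _, _, _, 987, 33, _, _, 758, 518, 671, 786, _]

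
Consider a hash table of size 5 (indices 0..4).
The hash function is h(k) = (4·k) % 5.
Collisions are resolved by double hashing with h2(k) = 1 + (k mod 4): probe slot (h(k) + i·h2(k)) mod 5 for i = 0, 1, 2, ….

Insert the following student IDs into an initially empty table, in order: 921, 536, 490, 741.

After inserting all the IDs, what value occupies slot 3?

490

Insert 921: h=4, slot 4 empty => index 4.
Insert 536: h=4, h2=1, slot 4 occupied => index 0.
Insert 490: h=0, h2=3, slot 0 occupied => index 3.
Insert 741: h=4, h2=2, slot 4 occupied => index 1.
Table: [536, 741, -, 490, 921]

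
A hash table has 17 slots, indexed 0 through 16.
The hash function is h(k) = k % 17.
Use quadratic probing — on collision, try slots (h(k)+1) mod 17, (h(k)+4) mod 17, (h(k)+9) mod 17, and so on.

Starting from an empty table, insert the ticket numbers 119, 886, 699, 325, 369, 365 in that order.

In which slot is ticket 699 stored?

3

119: h=0 => slot 0
886: h=2 => slot 2
699: h=2, probe 2,3 => slot 3
325: h=2, probe 2,3,6 => slot 6
369: h=12 => slot 12
365: h=8 => slot 8
Table: [119, ., 886, 699, ., ., 325, ., 365, ., ., ., 369, ., ., ., .]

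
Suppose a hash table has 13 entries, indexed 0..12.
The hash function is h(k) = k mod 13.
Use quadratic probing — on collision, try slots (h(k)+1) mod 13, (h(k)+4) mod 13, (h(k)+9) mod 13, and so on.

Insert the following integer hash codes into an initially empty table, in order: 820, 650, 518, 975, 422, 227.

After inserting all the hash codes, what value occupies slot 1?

820: h=1 → slot 1
650: h=0 → slot 0
518: h=11 → slot 11
975: h=0, probe 0,1,4 → slot 4
422: h=6 → slot 6
227: h=6, probe 6,7 → slot 7
Table: [650, 820, -, -, 975, -, 422, 227, -, -, -, 518, -]

820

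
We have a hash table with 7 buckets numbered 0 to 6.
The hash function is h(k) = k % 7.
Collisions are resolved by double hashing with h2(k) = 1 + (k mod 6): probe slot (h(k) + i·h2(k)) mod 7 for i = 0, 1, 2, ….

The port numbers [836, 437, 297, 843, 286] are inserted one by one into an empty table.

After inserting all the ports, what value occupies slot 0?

297

836: h=3 -> slot 3
437: h=3, h2=6, probe 3,2 -> slot 2
297: h=3, h2=4, probe 3,0 -> slot 0
843: h=3, h2=4, probe 3,0,4 -> slot 4
286: h=6 -> slot 6
Table: [297, —, 437, 836, 843, —, 286]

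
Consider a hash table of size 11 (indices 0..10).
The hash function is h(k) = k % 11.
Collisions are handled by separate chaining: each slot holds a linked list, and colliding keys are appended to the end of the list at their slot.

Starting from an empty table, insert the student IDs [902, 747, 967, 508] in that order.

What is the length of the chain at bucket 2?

Insert 902: h=0, bucket 0 empty -> new chain.
Insert 747: h=10, bucket 10 empty -> new chain.
Insert 967: h=10, bucket 10 nonempty -> append to chain.
Insert 508: h=2, bucket 2 empty -> new chain.
Final buckets:
0: 902
1: _
2: 508
3: _
4: _
5: _
6: _
7: _
8: _
9: _
10: 747 -> 967

1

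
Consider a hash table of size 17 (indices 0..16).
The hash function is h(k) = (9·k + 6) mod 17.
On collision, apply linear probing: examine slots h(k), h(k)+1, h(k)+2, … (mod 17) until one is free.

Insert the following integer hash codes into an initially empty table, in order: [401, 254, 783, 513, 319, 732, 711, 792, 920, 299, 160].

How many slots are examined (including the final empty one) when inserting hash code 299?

Insert 401: h=11, slot 11 empty → index 11.
Insert 254: h=14, slot 14 empty → index 14.
Insert 783: h=15, slot 15 empty → index 15.
Insert 513: h=16, slot 16 empty → index 16.
Insert 319: h=4, slot 4 empty → index 4.
Insert 732: h=15, slots 15,16 occupied → index 0.
Insert 711: h=13, slot 13 empty → index 13.
Insert 792: h=11, slot 11 occupied → index 12.
Insert 920: h=7, slot 7 empty → index 7.
Insert 299: h=11, slots 11,12,13,14,15,16,0 occupied → index 1.
Insert 160: h=1, slot 1 occupied → index 2.
Table: [732, 299, 160, -, 319, -, -, 920, -, -, -, 401, 792, 711, 254, 783, 513]

8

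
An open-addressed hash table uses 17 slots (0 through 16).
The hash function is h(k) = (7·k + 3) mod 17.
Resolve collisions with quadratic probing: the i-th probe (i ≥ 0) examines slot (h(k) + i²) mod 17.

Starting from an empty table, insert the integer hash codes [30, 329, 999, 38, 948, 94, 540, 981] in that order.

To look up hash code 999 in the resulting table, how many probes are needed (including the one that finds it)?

2

Insert 30: h=9, slot 9 empty → index 9.
Insert 329: h=11, slot 11 empty → index 11.
Insert 999: h=9, slot 9 occupied → index 10.
Insert 38: h=14, slot 14 empty → index 14.
Insert 948: h=9, slots 9,10 occupied → index 13.
Insert 94: h=15, slot 15 empty → index 15.
Insert 540: h=9, slots 9,10,13 occupied → index 1.
Insert 981: h=2, slot 2 empty → index 2.
Table: [_, 540, 981, _, _, _, _, _, _, 30, 999, 329, _, 948, 38, 94, _]
Lookup 999: h=9, probe 9,10 → found at 10.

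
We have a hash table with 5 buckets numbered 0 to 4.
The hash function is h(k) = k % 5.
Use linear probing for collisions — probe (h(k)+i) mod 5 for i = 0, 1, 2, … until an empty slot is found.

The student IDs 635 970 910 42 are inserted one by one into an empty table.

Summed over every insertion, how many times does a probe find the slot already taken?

635: h=0 -> slot 0
970: h=0, probe 0,1 -> slot 1
910: h=0, probe 0,1,2 -> slot 2
42: h=2, probe 2,3 -> slot 3
Table: [635, 970, 910, 42, _]

4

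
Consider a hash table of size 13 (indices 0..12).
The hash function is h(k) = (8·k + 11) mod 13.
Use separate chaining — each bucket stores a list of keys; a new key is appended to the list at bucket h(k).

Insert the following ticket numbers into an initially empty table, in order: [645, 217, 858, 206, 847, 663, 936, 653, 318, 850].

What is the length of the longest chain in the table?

Insert 645: h=10, bucket 10 empty -> new chain.
Insert 217: h=5, bucket 5 empty -> new chain.
Insert 858: h=11, bucket 11 empty -> new chain.
Insert 206: h=8, bucket 8 empty -> new chain.
Insert 847: h=1, bucket 1 empty -> new chain.
Insert 663: h=11, bucket 11 nonempty -> append to chain.
Insert 936: h=11, bucket 11 nonempty -> append to chain.
Insert 653: h=9, bucket 9 empty -> new chain.
Insert 318: h=7, bucket 7 empty -> new chain.
Insert 850: h=12, bucket 12 empty -> new chain.
Final buckets:
0: ∅
1: 847
2: ∅
3: ∅
4: ∅
5: 217
6: ∅
7: 318
8: 206
9: 653
10: 645
11: 858 -> 663 -> 936
12: 850

3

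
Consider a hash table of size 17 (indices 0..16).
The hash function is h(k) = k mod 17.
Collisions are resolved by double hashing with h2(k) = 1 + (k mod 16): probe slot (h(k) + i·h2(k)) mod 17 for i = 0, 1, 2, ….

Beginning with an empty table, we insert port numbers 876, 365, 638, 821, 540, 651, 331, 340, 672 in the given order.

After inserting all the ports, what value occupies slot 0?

876: h=9 => slot 9
365: h=8 => slot 8
638: h=9, h2=15, probe 9,7 => slot 7
821: h=5 => slot 5
540: h=13 => slot 13
651: h=5, h2=12, probe 5,0 => slot 0
331: h=8, h2=12, probe 8,3 => slot 3
340: h=0, h2=5, probe 0,5,10 => slot 10
672: h=9, h2=1, probe 9,10,11 => slot 11
Table: [651, _, _, 331, _, 821, _, 638, 365, 876, 340, 672, _, 540, _, _, _]

651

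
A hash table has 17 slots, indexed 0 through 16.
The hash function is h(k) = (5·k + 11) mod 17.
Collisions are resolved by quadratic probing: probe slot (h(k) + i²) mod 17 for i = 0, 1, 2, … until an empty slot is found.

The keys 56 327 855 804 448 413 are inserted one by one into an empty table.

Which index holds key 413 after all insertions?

Insert 56: h=2, slot 2 empty -> index 2.
Insert 327: h=14, slot 14 empty -> index 14.
Insert 855: h=2, slot 2 occupied -> index 3.
Insert 804: h=2, slots 2,3 occupied -> index 6.
Insert 448: h=7, slot 7 empty -> index 7.
Insert 413: h=2, slots 2,3,6 occupied -> index 11.
Table: [∅, ∅, 56, 855, ∅, ∅, 804, 448, ∅, ∅, ∅, 413, ∅, ∅, 327, ∅, ∅]

11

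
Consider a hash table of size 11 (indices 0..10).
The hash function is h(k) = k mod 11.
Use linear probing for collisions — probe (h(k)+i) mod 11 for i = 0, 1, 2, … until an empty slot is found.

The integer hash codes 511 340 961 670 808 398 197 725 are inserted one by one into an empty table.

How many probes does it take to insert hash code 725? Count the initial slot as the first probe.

511: h=5 => slot 5
340: h=10 => slot 10
961: h=4 => slot 4
670: h=10, probe 10,0 => slot 0
808: h=5, probe 5,6 => slot 6
398: h=2 => slot 2
197: h=10, probe 10,0,1 => slot 1
725: h=10, probe 10,0,1,2,3 => slot 3
Table: [670, 197, 398, 725, 961, 511, 808, —, —, —, 340]

5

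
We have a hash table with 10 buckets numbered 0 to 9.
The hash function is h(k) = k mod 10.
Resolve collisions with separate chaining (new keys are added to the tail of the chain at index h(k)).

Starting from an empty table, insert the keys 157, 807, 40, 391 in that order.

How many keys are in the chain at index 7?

Insert 157: h=7, bucket 7 empty → new chain.
Insert 807: h=7, bucket 7 nonempty → append to chain.
Insert 40: h=0, bucket 0 empty → new chain.
Insert 391: h=1, bucket 1 empty → new chain.
Final buckets:
0: 40
1: 391
2: _
3: _
4: _
5: _
6: _
7: 157 -> 807
8: _
9: _

2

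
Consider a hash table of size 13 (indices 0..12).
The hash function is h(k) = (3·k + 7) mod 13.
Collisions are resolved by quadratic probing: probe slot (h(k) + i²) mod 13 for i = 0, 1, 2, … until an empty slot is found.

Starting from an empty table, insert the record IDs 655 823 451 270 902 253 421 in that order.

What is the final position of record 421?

0

655: h=9 => slot 9
823: h=6 => slot 6
451: h=8 => slot 8
270: h=11 => slot 11
902: h=9, probe 9,10 => slot 10
253: h=12 => slot 12
421: h=9, probe 9,10,0 => slot 0
Table: [421, -, -, -, -, -, 823, -, 451, 655, 902, 270, 253]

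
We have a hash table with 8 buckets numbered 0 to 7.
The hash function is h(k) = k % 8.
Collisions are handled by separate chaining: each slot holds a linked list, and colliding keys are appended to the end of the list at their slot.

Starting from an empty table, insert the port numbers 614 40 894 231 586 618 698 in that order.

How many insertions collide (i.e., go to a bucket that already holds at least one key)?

Insert 614: h=6, bucket 6 empty → new chain.
Insert 40: h=0, bucket 0 empty → new chain.
Insert 894: h=6, bucket 6 nonempty → append to chain.
Insert 231: h=7, bucket 7 empty → new chain.
Insert 586: h=2, bucket 2 empty → new chain.
Insert 618: h=2, bucket 2 nonempty → append to chain.
Insert 698: h=2, bucket 2 nonempty → append to chain.
Final buckets:
0: 40
1: -
2: 586 -> 618 -> 698
3: -
4: -
5: -
6: 614 -> 894
7: 231

3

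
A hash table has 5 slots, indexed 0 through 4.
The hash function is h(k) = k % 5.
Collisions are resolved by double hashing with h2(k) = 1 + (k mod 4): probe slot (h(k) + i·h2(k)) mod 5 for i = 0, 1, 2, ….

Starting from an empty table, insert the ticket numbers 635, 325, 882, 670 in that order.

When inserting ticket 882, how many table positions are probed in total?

Insert 635: h=0, slot 0 empty -> index 0.
Insert 325: h=0, h2=2, slot 0 occupied -> index 2.
Insert 882: h=2, h2=3, slots 2,0 occupied -> index 3.
Insert 670: h=0, h2=3, slots 0,3 occupied -> index 1.
Table: [635, 670, 325, 882, —]

3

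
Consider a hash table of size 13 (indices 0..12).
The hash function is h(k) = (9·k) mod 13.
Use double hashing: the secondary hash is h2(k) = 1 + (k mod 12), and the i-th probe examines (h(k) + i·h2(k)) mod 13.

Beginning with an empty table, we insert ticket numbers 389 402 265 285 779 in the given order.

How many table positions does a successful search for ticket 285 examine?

2

Insert 389: h=4, slot 4 empty -> index 4.
Insert 402: h=4, h2=7, slot 4 occupied -> index 11.
Insert 265: h=6, slot 6 empty -> index 6.
Insert 285: h=4, h2=10, slot 4 occupied -> index 1.
Insert 779: h=4, h2=12, slot 4 occupied -> index 3.
Table: [∅, 285, ∅, 779, 389, ∅, 265, ∅, ∅, ∅, ∅, 402, ∅]
Lookup 285: h=4, h2=10, probe 4,1 → found at 1.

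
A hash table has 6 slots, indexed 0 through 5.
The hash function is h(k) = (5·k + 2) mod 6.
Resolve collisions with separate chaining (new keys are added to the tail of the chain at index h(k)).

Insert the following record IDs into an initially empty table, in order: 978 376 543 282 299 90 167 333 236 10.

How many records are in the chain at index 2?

3

978 -> bucket 2
376 -> bucket 4
543 -> bucket 5
282 -> bucket 2 (collision)
299 -> bucket 3
90 -> bucket 2 (collision)
167 -> bucket 3 (collision)
333 -> bucket 5 (collision)
236 -> bucket 0
10 -> bucket 4 (collision)
Final buckets:
0: 236
1: ∅
2: 978 -> 282 -> 90
3: 299 -> 167
4: 376 -> 10
5: 543 -> 333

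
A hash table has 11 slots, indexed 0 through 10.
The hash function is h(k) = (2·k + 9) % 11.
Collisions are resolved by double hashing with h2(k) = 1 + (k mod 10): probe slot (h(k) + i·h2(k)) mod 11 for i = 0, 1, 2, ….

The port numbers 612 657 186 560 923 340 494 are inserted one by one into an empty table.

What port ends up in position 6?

Insert 612: h=1, slot 1 empty => index 1.
Insert 657: h=3, slot 3 empty => index 3.
Insert 186: h=7, slot 7 empty => index 7.
Insert 560: h=7, h2=1, slot 7 occupied => index 8.
Insert 923: h=7, h2=4, slot 7 occupied => index 0.
Insert 340: h=7, h2=1, slots 7,8 occupied => index 9.
Insert 494: h=7, h2=5, slots 7,1 occupied => index 6.
Table: [923, 612, ∅, 657, ∅, ∅, 494, 186, 560, 340, ∅]

494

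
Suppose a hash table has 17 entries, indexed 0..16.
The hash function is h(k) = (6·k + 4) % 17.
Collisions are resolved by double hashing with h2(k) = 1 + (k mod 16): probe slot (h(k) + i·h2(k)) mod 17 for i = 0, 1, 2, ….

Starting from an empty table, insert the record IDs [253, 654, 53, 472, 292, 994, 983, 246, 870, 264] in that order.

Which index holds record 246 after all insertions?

8

253 hashes to 9; slot 9 is free -> place at 9.
654 hashes to 1; slot 1 is free -> place at 1.
53 hashes to 16; slot 16 is free -> place at 16.
472 hashes to 14; slot 14 is free -> place at 14.
292 hashes to 5; slot 5 is free -> place at 5.
994 hashes to 1, h2=3; 1 taken -> place at 4.
983 hashes to 3; slot 3 is free -> place at 3.
246 hashes to 1, h2=7; 1 taken -> place at 8.
870 hashes to 5, h2=7; 5 taken -> place at 12.
264 hashes to 7; slot 7 is free -> place at 7.
Table: [., 654, ., 983, 994, 292, ., 264, 246, 253, ., ., 870, ., 472, ., 53]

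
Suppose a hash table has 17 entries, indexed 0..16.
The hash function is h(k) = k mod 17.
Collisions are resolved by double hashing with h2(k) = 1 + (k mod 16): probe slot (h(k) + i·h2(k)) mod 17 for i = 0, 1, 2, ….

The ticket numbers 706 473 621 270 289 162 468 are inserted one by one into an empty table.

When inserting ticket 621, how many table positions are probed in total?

706 hashes to 9; slot 9 is free → place at 9.
473 hashes to 14; slot 14 is free → place at 14.
621 hashes to 9, h2=14; 9 taken → place at 6.
270 hashes to 15; slot 15 is free → place at 15.
289 hashes to 0; slot 0 is free → place at 0.
162 hashes to 9, h2=3; 9 taken → place at 12.
468 hashes to 9, h2=5; 9,14 taken → place at 2.
Table: [289, -, 468, -, -, -, 621, -, -, 706, -, -, 162, -, 473, 270, -]

2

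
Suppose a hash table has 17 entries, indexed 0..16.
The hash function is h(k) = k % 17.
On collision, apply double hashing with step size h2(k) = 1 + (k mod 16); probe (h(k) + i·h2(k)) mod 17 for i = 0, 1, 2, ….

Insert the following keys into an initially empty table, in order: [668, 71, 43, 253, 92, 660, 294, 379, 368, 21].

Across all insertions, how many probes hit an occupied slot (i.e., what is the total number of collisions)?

2

668: h=5 -> slot 5
71: h=3 -> slot 3
43: h=9 -> slot 9
253: h=15 -> slot 15
92: h=7 -> slot 7
660: h=14 -> slot 14
294: h=5, h2=7, probe 5,12 -> slot 12
379: h=5, h2=12, probe 5,0 -> slot 0
368: h=11 -> slot 11
21: h=4 -> slot 4
Table: [379, ., ., 71, 21, 668, ., 92, ., 43, ., 368, 294, ., 660, 253, .]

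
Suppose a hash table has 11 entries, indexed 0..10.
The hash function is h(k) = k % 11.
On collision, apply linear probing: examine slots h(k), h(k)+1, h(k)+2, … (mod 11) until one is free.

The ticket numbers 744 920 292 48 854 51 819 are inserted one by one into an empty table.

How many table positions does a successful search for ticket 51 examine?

4

744 hashes to 7; slot 7 is free => place at 7.
920 hashes to 7; 7 taken => place at 8.
292 hashes to 6; slot 6 is free => place at 6.
48 hashes to 4; slot 4 is free => place at 4.
854 hashes to 7; 7,8 taken => place at 9.
51 hashes to 7; 7,8,9 taken => place at 10.
819 hashes to 5; slot 5 is free => place at 5.
Table: [_, _, _, _, 48, 819, 292, 744, 920, 854, 51]
Lookup 51: h=7, probe 7,8,9,10 → found at 10.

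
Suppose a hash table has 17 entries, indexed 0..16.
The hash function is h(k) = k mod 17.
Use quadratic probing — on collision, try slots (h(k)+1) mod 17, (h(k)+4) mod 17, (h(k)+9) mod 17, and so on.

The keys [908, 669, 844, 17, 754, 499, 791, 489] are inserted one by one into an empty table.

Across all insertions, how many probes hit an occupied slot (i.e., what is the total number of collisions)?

5

908 hashes to 7; slot 7 is free -> place at 7.
669 hashes to 6; slot 6 is free -> place at 6.
844 hashes to 11; slot 11 is free -> place at 11.
17 hashes to 0; slot 0 is free -> place at 0.
754 hashes to 6; 6,7 taken -> place at 10.
499 hashes to 6; 6,7,10 taken -> place at 15.
791 hashes to 9; slot 9 is free -> place at 9.
489 hashes to 13; slot 13 is free -> place at 13.
Table: [17, ∅, ∅, ∅, ∅, ∅, 669, 908, ∅, 791, 754, 844, ∅, 489, ∅, 499, ∅]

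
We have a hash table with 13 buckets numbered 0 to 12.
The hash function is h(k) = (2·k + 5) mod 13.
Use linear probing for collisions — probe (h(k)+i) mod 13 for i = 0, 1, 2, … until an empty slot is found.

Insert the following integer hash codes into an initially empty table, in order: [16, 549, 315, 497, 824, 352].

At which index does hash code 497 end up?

Insert 16: h=11, slot 11 empty => index 11.
Insert 549: h=11, slot 11 occupied => index 12.
Insert 315: h=11, slots 11,12 occupied => index 0.
Insert 497: h=11, slots 11,12,0 occupied => index 1.
Insert 824: h=2, slot 2 empty => index 2.
Insert 352: h=7, slot 7 empty => index 7.
Table: [315, 497, 824, -, -, -, -, 352, -, -, -, 16, 549]

1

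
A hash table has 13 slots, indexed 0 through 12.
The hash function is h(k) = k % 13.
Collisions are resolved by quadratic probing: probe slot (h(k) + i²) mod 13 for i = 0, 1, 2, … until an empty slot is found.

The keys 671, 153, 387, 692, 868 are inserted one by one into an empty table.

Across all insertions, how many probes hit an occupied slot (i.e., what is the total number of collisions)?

3

671 hashes to 8; slot 8 is free => place at 8.
153 hashes to 10; slot 10 is free => place at 10.
387 hashes to 10; 10 taken => place at 11.
692 hashes to 3; slot 3 is free => place at 3.
868 hashes to 10; 10,11 taken => place at 1.
Table: [_, 868, _, 692, _, _, _, _, 671, _, 153, 387, _]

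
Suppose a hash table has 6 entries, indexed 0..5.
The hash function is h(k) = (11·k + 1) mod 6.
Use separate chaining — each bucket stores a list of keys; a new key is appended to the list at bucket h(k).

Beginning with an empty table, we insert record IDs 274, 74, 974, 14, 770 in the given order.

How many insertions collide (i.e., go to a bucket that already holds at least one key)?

Insert 274: h=3, bucket 3 empty → new chain.
Insert 74: h=5, bucket 5 empty → new chain.
Insert 974: h=5, bucket 5 nonempty → append to chain.
Insert 14: h=5, bucket 5 nonempty → append to chain.
Insert 770: h=5, bucket 5 nonempty → append to chain.
Final buckets:
0: -
1: -
2: -
3: 274
4: -
5: 74 -> 974 -> 14 -> 770

3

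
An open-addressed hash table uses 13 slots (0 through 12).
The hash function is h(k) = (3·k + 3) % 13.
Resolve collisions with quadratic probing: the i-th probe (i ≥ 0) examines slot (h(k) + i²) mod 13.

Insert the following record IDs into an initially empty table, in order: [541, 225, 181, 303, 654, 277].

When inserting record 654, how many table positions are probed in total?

541: h=1 => slot 1
225: h=2 => slot 2
181: h=0 => slot 0
303: h=2, probe 2,3 => slot 3
654: h=2, probe 2,3,6 => slot 6
277: h=2, probe 2,3,6,11 => slot 11
Table: [181, 541, 225, 303, -, -, 654, -, -, -, -, 277, -]

3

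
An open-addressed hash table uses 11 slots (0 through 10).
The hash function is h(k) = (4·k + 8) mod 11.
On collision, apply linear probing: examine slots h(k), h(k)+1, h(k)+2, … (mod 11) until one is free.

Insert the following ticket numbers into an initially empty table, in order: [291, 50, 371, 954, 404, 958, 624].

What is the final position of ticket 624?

Insert 291: h=6, slot 6 empty => index 6.
Insert 50: h=10, slot 10 empty => index 10.
Insert 371: h=7, slot 7 empty => index 7.
Insert 954: h=7, slot 7 occupied => index 8.
Insert 404: h=7, slots 7,8 occupied => index 9.
Insert 958: h=1, slot 1 empty => index 1.
Insert 624: h=7, slots 7,8,9,10 occupied => index 0.
Table: [624, 958, _, _, _, _, 291, 371, 954, 404, 50]

0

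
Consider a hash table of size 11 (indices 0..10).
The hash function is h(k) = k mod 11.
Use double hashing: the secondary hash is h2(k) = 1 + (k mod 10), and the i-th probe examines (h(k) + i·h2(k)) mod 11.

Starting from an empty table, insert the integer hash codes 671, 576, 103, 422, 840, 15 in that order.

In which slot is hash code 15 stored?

10

671: h=0 -> slot 0
576: h=4 -> slot 4
103: h=4, h2=4, probe 4,8 -> slot 8
422: h=4, h2=3, probe 4,7 -> slot 7
840: h=4, h2=1, probe 4,5 -> slot 5
15: h=4, h2=6, probe 4,10 -> slot 10
Table: [671, _, _, _, 576, 840, _, 422, 103, _, 15]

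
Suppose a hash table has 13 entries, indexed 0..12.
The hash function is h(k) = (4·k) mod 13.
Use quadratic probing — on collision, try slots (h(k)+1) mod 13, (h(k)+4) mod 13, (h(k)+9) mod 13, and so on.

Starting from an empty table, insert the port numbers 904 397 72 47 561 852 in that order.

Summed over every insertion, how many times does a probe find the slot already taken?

904: h=2 -> slot 2
397: h=2, probe 2,3 -> slot 3
72: h=2, probe 2,3,6 -> slot 6
47: h=6, probe 6,7 -> slot 7
561: h=8 -> slot 8
852: h=2, probe 2,3,6,11 -> slot 11
Table: [∅, ∅, 904, 397, ∅, ∅, 72, 47, 561, ∅, ∅, 852, ∅]

7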